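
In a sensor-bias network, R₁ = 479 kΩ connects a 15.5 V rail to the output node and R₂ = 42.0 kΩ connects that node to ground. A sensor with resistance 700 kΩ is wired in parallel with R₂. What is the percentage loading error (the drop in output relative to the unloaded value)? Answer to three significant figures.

The divider's output (Thévenin) resistance is R₁‖R₂ = 38.61 kΩ.
Fractional drop under load = R_th/(R_th + R_L) = 38.61 / (38.61 + 700) = 0.05228.
So the output falls by 5.23 %.

5.23 %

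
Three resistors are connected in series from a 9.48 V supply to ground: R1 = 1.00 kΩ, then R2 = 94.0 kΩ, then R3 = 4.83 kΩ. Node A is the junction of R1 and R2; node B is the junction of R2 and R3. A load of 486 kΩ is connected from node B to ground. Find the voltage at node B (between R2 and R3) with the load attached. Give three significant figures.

At node B, R3 is in parallel with the load: R3‖R_L = 4.782 kΩ.
Below node A the resistance is R2 + (R3‖R_L) = 98.78 kΩ, so V_A = 9.48 × 98.78/99.78 = 9.385 V.
Then V_B = V_A × (R3‖R_L)/(R2 + R3‖R_L) = 9.385 × 4.782/98.78 = 0.454 V.

V ≈ 0.454 V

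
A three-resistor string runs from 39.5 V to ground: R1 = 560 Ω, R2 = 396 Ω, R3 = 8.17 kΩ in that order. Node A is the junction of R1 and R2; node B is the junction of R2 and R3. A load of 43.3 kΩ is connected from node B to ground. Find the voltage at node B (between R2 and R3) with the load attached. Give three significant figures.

At node B, R3 is in parallel with the load: R3‖R_L = 6873 Ω.
Below node A the resistance is R2 + (R3‖R_L) = 7269 Ω, so V_A = 39.5 × 7269/7829 = 36.67 V.
Then V_B = V_A × (R3‖R_L)/(R2 + R3‖R_L) = 36.67 × 6873/7269 = 34.7 V.

V ≈ 34.7 V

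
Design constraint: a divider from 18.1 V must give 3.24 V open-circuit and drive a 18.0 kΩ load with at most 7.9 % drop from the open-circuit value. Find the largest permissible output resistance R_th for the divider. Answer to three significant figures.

R_th ≤ 1.54 kΩ

Loading drop = R_th/(R_th + R_L) ≤ 0.0790, so R_th ≤ R_L · ε/(1−ε) = 18.0 kΩ × 0.0790/0.9210 = 1.54 kΩ.
(Any R1, R2 with R2/(R1+R2) = 0.179 and R1‖R2 ≤ 1.54 kΩ will meet the spec.)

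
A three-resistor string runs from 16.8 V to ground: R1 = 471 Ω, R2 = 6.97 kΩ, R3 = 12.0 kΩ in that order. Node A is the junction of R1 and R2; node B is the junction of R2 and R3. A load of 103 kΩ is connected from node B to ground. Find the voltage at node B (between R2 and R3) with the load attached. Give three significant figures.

V ≈ 9.93 V

At node B, R3 is in parallel with the load: R3‖R_L = 10750 Ω.
Below node A the resistance is R2 + (R3‖R_L) = 17720 Ω, so V_A = 16.8 × 17720/18190 = 16.36 V.
Then V_B = V_A × (R3‖R_L)/(R2 + R3‖R_L) = 16.36 × 10750/17720 = 9.93 V.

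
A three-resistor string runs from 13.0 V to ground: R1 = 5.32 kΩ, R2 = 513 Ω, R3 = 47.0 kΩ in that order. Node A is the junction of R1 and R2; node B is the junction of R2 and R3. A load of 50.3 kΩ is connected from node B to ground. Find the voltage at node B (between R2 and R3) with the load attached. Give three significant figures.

V ≈ 10.5 V

At node B, R3 is in parallel with the load: R3‖R_L = 24300 Ω.
Below node A the resistance is R2 + (R3‖R_L) = 24810 Ω, so V_A = 13.0 × 24810/30130 = 10.70 V.
Then V_B = V_A × (R3‖R_L)/(R2 + R3‖R_L) = 10.70 × 24300/24810 = 10.5 V.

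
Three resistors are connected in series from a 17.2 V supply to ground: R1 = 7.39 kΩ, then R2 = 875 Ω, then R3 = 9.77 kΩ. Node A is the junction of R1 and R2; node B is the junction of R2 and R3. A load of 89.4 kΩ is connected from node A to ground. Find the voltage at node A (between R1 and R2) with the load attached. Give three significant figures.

Below node A the series string R2+R3 = 10640 Ω sits in parallel with the 89400 Ω load: 9512 Ω.
V_A = 17.2 × 9512/(7390 + 9512) = 9.68 V.

V ≈ 9.68 V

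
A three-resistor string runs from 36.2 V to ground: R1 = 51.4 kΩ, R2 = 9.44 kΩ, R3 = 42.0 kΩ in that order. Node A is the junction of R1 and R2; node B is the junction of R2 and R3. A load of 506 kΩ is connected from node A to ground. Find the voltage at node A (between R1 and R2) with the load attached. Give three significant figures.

V ≈ 17.2 V

Below node A the series string R2+R3 = 51.44 kΩ sits in parallel with the 506 kΩ load: 46.69 kΩ.
V_A = 36.2 × 46.69/(51.4 + 46.69) = 17.2 V.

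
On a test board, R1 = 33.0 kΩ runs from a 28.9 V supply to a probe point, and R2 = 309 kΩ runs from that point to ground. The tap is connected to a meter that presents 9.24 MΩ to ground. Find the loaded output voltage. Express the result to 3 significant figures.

The load sits in parallel with R2: R2‖R_L = (309 × 9240) / (309 + 9240) = 299.0 kΩ.
V_out = 28.9 × 299.0 / (33.0 + 299.0) = 28.9 × 299.0/332.0 = 26.0 V.
(Unloaded it would have been 26.1 V.)

V_out ≈ 26.0 V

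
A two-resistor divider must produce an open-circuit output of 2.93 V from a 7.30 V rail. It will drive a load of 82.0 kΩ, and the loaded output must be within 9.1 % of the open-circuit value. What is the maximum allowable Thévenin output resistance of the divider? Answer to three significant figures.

Loading drop = R_th/(R_th + R_L) ≤ 0.0910, so R_th ≤ R_L · ε/(1−ε) = 82.0 kΩ × 0.0910/0.9090 = 8.21 kΩ.

R_th ≤ 8.21 kΩ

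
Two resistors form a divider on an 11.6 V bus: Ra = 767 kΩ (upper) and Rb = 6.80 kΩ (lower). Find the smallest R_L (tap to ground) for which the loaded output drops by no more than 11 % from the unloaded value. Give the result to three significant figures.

Output resistance R_th = Ra‖Rb = (767 × 6.80)/773.8 = 6.740 kΩ.
The fractional drop is R_th/(R_th + R_L); requiring this ≤ 0.110 gives R_L ≥ R_th(1/0.110 − 1) = 6.740 × 8.091 = 54.5 kΩ.

R_L(min) ≈ 54.5 kΩ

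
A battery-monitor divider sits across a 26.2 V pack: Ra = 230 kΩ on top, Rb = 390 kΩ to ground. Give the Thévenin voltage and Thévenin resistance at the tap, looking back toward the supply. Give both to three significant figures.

V_th is the open-circuit tap voltage: 26.2 × 390/(230 + 390) = 16.5 V.
With the supply zeroed, Ra and Rb appear in parallel from the tap: R_th = Ra‖Rb = (230 × 390)/620.0 = 145 kΩ.

V_th = 16.5 V, R_th = 145 kΩ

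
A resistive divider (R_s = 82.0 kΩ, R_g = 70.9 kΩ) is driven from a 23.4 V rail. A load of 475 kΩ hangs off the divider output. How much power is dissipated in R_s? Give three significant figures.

Total resistance from the source is R_s + (R_g‖R_L) = 143.7 kΩ, so I = 23.4/143.7 kΩ = 0.1628 mA.
P = I²·R_s = (0.1628 mA)² × 82.0 kΩ = 2.17 mW.

P ≈ 2.17 mW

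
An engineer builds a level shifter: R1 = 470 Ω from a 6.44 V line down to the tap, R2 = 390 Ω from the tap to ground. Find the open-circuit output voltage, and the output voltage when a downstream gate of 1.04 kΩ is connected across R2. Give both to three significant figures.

Unloaded: 2.92 V; loaded: 2.42 V

Open-circuit: V = 6.44 × 390/(470 + 390) = 2.92 V.
With the load, R2 becomes R2‖R_L = 283.6 Ω, so V = 6.44 × 283.6/753.6 = 2.42 V.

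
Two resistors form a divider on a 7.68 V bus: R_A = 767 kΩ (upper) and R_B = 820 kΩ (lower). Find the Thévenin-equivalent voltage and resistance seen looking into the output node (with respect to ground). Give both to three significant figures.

V_th is the open-circuit tap voltage: 7.68 × 820/(767 + 820) = 3.97 V.
With the supply zeroed, R_A and R_B appear in parallel from the tap: R_th = R_A‖R_B = (767 × 820)/1587 = 396 kΩ.

V_th = 3.97 V, R_th = 396 kΩ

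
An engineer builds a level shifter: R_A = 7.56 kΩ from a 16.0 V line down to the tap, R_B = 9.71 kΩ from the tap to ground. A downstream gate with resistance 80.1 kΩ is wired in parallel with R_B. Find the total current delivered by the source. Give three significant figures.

R_B‖R_L = 8.660 kΩ, so the source sees R_A + R_B‖R_L = 16.22 kΩ.
I = 16.0 V / 16.22 kΩ = 0.986 mA.

I ≈ 0.986 mA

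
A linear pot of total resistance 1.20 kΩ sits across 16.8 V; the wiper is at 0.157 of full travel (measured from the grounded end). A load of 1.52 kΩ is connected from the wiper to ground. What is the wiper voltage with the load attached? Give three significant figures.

The wiper splits the pot into (1−α)R = 1012 Ω above and αR = 188.4 Ω below.
Lower section ‖ load = 167.6 Ω.
V_wiper = 16.8 × 167.6/(1012 + 167.6) = 2.39 V.

V ≈ 2.39 V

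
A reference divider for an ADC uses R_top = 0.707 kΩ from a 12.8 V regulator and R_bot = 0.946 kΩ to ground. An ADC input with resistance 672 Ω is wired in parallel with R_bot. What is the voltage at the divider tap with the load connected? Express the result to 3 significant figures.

The load sits in parallel with R_bot: R_bot‖R_L = (946 × 672) / (946 + 672) = 392.9 Ω.
V_out = 12.8 × 392.9 / (707 + 392.9) = 12.8 × 392.9/1100 = 4.57 V.

V_out ≈ 4.57 V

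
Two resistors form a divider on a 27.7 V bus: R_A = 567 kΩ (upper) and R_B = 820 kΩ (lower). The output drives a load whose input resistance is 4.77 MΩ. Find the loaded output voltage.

V_out ≈ 15.3 V

The load sits in parallel with R_B: R_B‖R_L = (820 × 4770) / (820 + 4770) = 699.7 kΩ.
V_out = 27.7 × 699.7 / (567 + 699.7) = 27.7 × 699.7/1267 = 15.3 V.
(Unloaded it would have been 16.4 V.)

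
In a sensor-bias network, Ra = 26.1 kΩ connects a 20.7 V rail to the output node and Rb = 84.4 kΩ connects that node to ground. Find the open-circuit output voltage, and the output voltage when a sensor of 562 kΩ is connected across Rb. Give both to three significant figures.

Open-circuit: V = 20.7 × 84.4/(26.1 + 84.4) = 15.8 V.
With the load, Rb becomes Rb‖R_L = 73.38 kΩ, so V = 20.7 × 73.38/99.48 = 15.3 V.

Unloaded: 15.8 V; loaded: 15.3 V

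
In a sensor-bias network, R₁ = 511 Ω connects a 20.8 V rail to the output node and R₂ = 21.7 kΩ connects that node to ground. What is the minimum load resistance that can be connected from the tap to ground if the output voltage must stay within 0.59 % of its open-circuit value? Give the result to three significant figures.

R_L(min) ≈ 84.1 kΩ

Output resistance R_th = R₁‖R₂ = (511 × 21700)/22210 = 499.2 Ω.
The fractional drop is R_th/(R_th + R_L); requiring this ≤ 0.00590 gives R_L ≥ R_th(1/0.00590 − 1) = 499.2 × 168.5 = 84.1 kΩ.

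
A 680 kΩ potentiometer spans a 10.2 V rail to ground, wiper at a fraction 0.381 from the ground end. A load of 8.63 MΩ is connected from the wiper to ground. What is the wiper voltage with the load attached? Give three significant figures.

V ≈ 3.82 V

The wiper splits the pot into (1−α)R = 420.9 kΩ above and αR = 259.1 kΩ below.
Lower section ‖ load = 251.5 kΩ.
V_wiper = 10.2 × 251.5/(420.9 + 251.5) = 3.82 V.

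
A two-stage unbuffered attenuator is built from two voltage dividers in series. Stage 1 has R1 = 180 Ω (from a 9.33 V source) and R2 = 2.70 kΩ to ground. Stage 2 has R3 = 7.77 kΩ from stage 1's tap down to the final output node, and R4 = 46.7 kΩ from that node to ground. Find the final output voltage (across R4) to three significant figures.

V_out ≈ 7.48 V

Stage 2 presents R3+R4 = 54470 Ω as a load on stage 1's tap.
Stage 1's lower leg becomes R2‖(R3+R4) = 2572 Ω, so V_mid = 9.33 × 2572/2752 = 8.720 V.
Stage 2 is itself unloaded: V_out = V_mid × R4/(R3+R4) = 8.720 × 46700/54470 = 7.48 V.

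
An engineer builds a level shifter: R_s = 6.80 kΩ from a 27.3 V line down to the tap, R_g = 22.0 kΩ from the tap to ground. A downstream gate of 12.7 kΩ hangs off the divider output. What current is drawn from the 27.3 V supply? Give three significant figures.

I ≈ 1.84 mA

R_g‖R_L = 8.052 kΩ, so the source sees R_s + R_g‖R_L = 14.85 kΩ.
I = 27.3 V / 14.85 kΩ = 1.84 mA.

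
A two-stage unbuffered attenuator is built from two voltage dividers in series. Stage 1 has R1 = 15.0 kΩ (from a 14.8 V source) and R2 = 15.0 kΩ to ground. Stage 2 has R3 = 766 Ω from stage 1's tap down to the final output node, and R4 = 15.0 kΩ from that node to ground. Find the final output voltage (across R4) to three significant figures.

Stage 2 presents R3+R4 = 15770 Ω as a load on stage 1's tap.
Stage 1's lower leg becomes R2‖(R3+R4) = 7687 Ω, so V_mid = 14.8 × 7687/22690 = 5.015 V.
Stage 2 is itself unloaded: V_out = V_mid × R4/(R3+R4) = 5.015 × 15000/15770 = 4.77 V.

V_out ≈ 4.77 V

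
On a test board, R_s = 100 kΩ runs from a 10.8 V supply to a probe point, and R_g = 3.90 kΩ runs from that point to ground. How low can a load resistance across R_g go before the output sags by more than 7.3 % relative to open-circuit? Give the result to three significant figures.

R_L(min) ≈ 47.7 kΩ

Output resistance R_th = R_s‖R_g = (100 × 3.90)/103.9 = 3.754 kΩ.
The fractional drop is R_th/(R_th + R_L); requiring this ≤ 0.0730 gives R_L ≥ R_th(1/0.0730 − 1) = 3.754 × 12.70 = 47.7 kΩ.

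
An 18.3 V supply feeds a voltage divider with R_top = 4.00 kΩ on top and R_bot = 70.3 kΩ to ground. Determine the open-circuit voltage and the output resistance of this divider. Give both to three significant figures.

V_th is the open-circuit tap voltage: 18.3 × 70.3/(4.00 + 70.3) = 17.3 V.
With the supply zeroed, R_top and R_bot appear in parallel from the tap: R_th = R_top‖R_bot = (4.00 × 70.3)/74.30 = 3.78 kΩ.

V_th = 17.3 V, R_th = 3.78 kΩ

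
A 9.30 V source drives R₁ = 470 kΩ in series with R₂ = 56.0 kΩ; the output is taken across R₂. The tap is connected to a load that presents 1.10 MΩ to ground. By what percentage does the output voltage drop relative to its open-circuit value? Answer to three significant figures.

The divider's output (Thévenin) resistance is R₁‖R₂ = 50.04 kΩ.
Fractional drop under load = R_th/(R_th + R_L) = 50.04 / (50.04 + 1100) = 0.04351.
So the output falls by 4.35 %.

4.35 %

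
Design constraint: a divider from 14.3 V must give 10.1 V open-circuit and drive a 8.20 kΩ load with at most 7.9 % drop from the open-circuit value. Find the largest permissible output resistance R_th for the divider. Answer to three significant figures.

R_th ≤ 703 Ω

Loading drop = R_th/(R_th + R_L) ≤ 0.0790, so R_th ≤ R_L · ε/(1−ε) = 8.20 kΩ × 0.0790/0.9210 = 703 Ω.
(Any R1, R2 with R2/(R1+R2) = 0.706 and R1‖R2 ≤ 703 Ω will meet the spec.)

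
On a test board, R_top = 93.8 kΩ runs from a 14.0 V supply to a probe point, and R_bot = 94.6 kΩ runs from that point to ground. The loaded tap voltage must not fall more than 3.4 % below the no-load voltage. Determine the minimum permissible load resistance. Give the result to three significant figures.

Output resistance R_th = R_top‖R_bot = (93.8 × 94.6)/188.4 = 47.10 kΩ.
The fractional drop is R_th/(R_th + R_L); requiring this ≤ 0.0340 gives R_L ≥ R_th(1/0.0340 − 1) = 47.10 × 28.41 = 1.34 MΩ.

R_L(min) ≈ 1.34 MΩ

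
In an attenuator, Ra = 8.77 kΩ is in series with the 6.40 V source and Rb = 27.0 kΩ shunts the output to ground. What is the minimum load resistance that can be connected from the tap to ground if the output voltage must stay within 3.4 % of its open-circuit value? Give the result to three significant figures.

Output resistance R_th = Ra‖Rb = (8.77 × 27.0)/35.77 = 6.620 kΩ.
The fractional drop is R_th/(R_th + R_L); requiring this ≤ 0.0340 gives R_L ≥ R_th(1/0.0340 − 1) = 6.620 × 28.41 = 188 kΩ.

R_L(min) ≈ 188 kΩ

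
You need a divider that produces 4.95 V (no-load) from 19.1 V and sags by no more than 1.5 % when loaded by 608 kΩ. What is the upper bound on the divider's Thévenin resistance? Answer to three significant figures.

R_th ≤ 9.26 kΩ

Loading drop = R_th/(R_th + R_L) ≤ 0.0150, so R_th ≤ R_L · ε/(1−ε) = 608 kΩ × 0.0150/0.9850 = 9.26 kΩ.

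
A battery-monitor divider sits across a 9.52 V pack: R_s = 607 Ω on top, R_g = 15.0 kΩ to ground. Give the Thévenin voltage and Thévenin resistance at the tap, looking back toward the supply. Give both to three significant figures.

V_th = 9.15 V, R_th = 583 Ω

V_th is the open-circuit tap voltage: 9.52 × 15000/(607 + 15000) = 9.15 V.
With the supply zeroed, R_s and R_g appear in parallel from the tap: R_th = R_s‖R_g = (607 × 15000)/15610 = 583 Ω.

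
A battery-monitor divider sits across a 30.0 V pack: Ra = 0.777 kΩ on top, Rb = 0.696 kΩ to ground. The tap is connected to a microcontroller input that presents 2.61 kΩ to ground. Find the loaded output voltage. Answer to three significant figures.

V_out ≈ 12.4 V

The load sits in parallel with Rb: Rb‖R_L = (696 × 2610) / (696 + 2610) = 549.5 Ω.
V_out = 30.0 × 549.5 / (777 + 549.5) = 30.0 × 549.5/1326 = 12.4 V.
(Unloaded it would have been 14.2 V.)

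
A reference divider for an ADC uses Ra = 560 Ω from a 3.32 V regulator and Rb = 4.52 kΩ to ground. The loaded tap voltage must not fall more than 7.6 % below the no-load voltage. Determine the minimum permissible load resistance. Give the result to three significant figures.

R_L(min) ≈ 6.06 kΩ

Output resistance R_th = Ra‖Rb = (560 × 4520)/5080 = 498.3 Ω.
The fractional drop is R_th/(R_th + R_L); requiring this ≤ 0.0760 gives R_L ≥ R_th(1/0.0760 − 1) = 498.3 × 12.16 = 6.06 kΩ.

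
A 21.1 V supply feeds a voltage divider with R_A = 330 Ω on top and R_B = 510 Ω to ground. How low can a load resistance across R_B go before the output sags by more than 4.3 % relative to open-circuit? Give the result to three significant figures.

R_L(min) ≈ 4.46 kΩ

Output resistance R_th = R_A‖R_B = (330 × 510)/840.0 = 200.4 Ω.
The fractional drop is R_th/(R_th + R_L); requiring this ≤ 0.0430 gives R_L ≥ R_th(1/0.0430 − 1) = 200.4 × 22.26 = 4.46 kΩ.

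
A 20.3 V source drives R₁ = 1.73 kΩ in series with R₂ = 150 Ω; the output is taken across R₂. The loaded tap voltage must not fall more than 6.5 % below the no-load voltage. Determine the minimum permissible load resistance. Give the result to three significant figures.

Output resistance R_th = R₁‖R₂ = (1730 × 150)/1880 = 138.0 Ω.
The fractional drop is R_th/(R_th + R_L); requiring this ≤ 0.0650 gives R_L ≥ R_th(1/0.0650 − 1) = 138.0 × 14.38 = 1.99 kΩ.

R_L(min) ≈ 1.99 kΩ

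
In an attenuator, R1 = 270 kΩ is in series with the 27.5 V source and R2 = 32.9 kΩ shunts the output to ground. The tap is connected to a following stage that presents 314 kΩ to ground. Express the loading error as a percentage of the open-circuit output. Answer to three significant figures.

8.54 %

Unloaded V = 27.5 × 32.9/302.9 = 2.9870 V.
Loaded: R2‖R_L = 29.78 kΩ, giving V = 27.5 × 29.78/299.8 = 2.7318 V.
Drop = (2.9870 − 2.7318) / 2.9870 = 8.54 %.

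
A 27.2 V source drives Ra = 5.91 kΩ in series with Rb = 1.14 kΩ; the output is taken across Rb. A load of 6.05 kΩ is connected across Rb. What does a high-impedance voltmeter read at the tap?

V_out ≈ 3.80 V

The load sits in parallel with Rb: Rb‖R_L = (1.14 × 6.05) / (1.14 + 6.05) = 0.9592 kΩ.
V_out = 27.2 × 0.9592 / (5.91 + 0.9592) = 27.2 × 0.9592/6.869 = 3.80 V.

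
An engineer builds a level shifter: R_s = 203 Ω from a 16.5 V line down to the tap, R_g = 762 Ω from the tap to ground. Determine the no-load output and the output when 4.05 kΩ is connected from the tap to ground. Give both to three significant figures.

Unloaded: 13.0 V; loaded: 12.5 V

Open-circuit: V = 16.5 × 762/(203 + 762) = 13.0 V.
With the load, R_g becomes R_g‖R_L = 641.3 Ω, so V = 16.5 × 641.3/844.3 = 12.5 V.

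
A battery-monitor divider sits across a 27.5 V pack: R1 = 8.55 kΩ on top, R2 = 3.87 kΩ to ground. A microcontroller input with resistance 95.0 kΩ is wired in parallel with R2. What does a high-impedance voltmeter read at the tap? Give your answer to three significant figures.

V_out ≈ 8.34 V

The load sits in parallel with R2: R2‖R_L = (3.87 × 95.0) / (3.87 + 95.0) = 3.719 kΩ.
V_out = 27.5 × 3.719 / (8.55 + 3.719) = 27.5 × 3.719/12.27 = 8.34 V.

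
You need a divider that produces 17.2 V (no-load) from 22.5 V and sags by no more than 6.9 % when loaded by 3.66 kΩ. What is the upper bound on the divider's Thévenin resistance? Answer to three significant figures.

R_th ≤ 271 Ω

Loading drop = R_th/(R_th + R_L) ≤ 0.0690, so R_th ≤ R_L · ε/(1−ε) = 3.66 kΩ × 0.0690/0.9310 = 271 Ω.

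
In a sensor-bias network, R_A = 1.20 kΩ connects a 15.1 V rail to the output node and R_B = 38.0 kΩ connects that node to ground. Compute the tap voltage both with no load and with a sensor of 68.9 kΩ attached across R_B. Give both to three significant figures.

Open-circuit: V = 15.1 × 38.0/(1.20 + 38.0) = 14.6 V.
With the load, R_B becomes R_B‖R_L = 24.49 kΩ, so V = 15.1 × 24.49/25.69 = 14.4 V.

Unloaded: 14.6 V; loaded: 14.4 V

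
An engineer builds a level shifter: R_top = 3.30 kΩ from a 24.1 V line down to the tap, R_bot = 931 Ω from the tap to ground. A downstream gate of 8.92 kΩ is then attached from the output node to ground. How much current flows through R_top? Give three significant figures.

R_bot‖R_L = 843.0 Ω, so the source sees R_top + R_bot‖R_L = 4143 Ω.
I = 24.1 V / 4143 Ω = 5.82 mA.

I ≈ 5.82 mA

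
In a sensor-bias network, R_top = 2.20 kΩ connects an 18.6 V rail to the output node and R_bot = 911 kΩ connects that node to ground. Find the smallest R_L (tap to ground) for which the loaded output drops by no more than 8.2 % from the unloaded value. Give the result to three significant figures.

Output resistance R_th = R_top‖R_bot = (2.20 × 911)/913.2 = 2.195 kΩ.
The fractional drop is R_th/(R_th + R_L); requiring this ≤ 0.0820 gives R_L ≥ R_th(1/0.0820 − 1) = 2.195 × 11.20 = 24.6 kΩ.

R_L(min) ≈ 24.6 kΩ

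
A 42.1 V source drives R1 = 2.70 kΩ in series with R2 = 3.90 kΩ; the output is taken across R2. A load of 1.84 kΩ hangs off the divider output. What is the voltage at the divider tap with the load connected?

V_out ≈ 13.3 V

The load sits in parallel with R2: R2‖R_L = (3.90 × 1.84) / (3.90 + 1.84) = 1.250 kΩ.
V_out = 42.1 × 1.250 / (2.70 + 1.250) = 42.1 × 1.250/3.950 = 13.3 V.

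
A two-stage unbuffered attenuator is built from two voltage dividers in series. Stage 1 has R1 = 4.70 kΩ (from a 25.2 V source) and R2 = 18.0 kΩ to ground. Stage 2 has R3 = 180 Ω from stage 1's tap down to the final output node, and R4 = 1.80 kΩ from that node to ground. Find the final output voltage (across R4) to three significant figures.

V_out ≈ 6.30 V

Stage 2 presents R3+R4 = 1980 Ω as a load on stage 1's tap.
Stage 1's lower leg becomes R2‖(R3+R4) = 1784 Ω, so V_mid = 25.2 × 1784/6484 = 6.933 V.
Stage 2 is itself unloaded: V_out = V_mid × R4/(R3+R4) = 6.933 × 1800/1980 = 6.30 V.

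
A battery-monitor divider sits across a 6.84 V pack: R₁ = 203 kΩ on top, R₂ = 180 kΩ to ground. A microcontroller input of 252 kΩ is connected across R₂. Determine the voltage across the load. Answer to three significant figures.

V_out ≈ 2.33 V

The load sits in parallel with R₂: R₂‖R_L = (180 × 252) / (180 + 252) = 105.0 kΩ.
V_out = 6.84 × 105.0 / (203 + 105.0) = 6.84 × 105.0/308.0 = 2.33 V.
(Unloaded it would have been 3.21 V.)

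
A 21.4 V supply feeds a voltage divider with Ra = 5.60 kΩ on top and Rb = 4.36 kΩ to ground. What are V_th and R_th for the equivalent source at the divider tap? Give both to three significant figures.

V_th = 9.37 V, R_th = 2.45 kΩ

V_th is the open-circuit tap voltage: 21.4 × 4.36/(5.60 + 4.36) = 9.37 V.
With the supply zeroed, Ra and Rb appear in parallel from the tap: R_th = Ra‖Rb = (5.60 × 4.36)/9.960 = 2.45 kΩ.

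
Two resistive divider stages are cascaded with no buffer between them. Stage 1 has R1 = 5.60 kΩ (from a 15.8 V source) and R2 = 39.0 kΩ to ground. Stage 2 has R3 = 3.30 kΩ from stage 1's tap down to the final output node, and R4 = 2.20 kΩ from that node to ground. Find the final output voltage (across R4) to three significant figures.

Stage 2 presents R3+R4 = 5.500 kΩ as a load on stage 1's tap.
Stage 1's lower leg becomes R2‖(R3+R4) = 4.820 kΩ, so V_mid = 15.8 × 4.820/10.42 = 7.309 V.
Stage 2 is itself unloaded: V_out = V_mid × R4/(R3+R4) = 7.309 × 2.20/5.500 = 2.92 V.

V_out ≈ 2.92 V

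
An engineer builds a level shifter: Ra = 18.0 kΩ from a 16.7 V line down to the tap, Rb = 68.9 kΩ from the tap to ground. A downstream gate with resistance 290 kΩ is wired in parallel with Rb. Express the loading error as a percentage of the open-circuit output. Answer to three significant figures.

The divider's output (Thévenin) resistance is Ra‖Rb = 14.27 kΩ.
Fractional drop under load = R_th/(R_th + R_L) = 14.27 / (14.27 + 290) = 0.04690.
So the output falls by 4.69 %.

4.69 %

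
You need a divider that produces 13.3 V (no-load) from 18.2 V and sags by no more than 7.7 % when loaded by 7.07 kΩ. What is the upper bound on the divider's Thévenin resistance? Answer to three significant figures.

Loading drop = R_th/(R_th + R_L) ≤ 0.0770, so R_th ≤ R_L · ε/(1−ε) = 7.07 kΩ × 0.0770/0.9230 = 590 Ω.
(Any R1, R2 with R2/(R1+R2) = 0.731 and R1‖R2 ≤ 590 Ω will meet the spec.)

R_th ≤ 590 Ω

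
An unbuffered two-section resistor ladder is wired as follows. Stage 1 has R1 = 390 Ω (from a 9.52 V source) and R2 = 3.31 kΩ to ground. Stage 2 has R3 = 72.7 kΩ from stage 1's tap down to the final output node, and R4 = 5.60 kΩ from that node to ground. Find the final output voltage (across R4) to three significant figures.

V_out ≈ 0.606 V

Stage 2 presents R3+R4 = 78300 Ω as a load on stage 1's tap.
Stage 1's lower leg becomes R2‖(R3+R4) = 3176 Ω, so V_mid = 9.52 × 3176/3566 = 8.479 V.
Stage 2 is itself unloaded: V_out = V_mid × R4/(R3+R4) = 8.479 × 5600/78300 = 0.606 V.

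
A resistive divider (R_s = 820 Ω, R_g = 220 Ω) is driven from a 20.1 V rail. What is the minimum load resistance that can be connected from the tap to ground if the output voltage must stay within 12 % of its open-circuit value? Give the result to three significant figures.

R_L(min) ≈ 1.27 kΩ

Output resistance R_th = R_s‖R_g = (820 × 220)/1040 = 173.5 Ω.
The fractional drop is R_th/(R_th + R_L); requiring this ≤ 0.120 gives R_L ≥ R_th(1/0.120 − 1) = 173.5 × 7.333 = 1.27 kΩ.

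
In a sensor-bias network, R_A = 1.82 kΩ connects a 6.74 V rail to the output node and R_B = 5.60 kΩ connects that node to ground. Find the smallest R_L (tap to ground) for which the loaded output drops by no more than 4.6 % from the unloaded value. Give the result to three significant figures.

Output resistance R_th = R_A‖R_B = (1.82 × 5.60)/7.420 = 1.374 kΩ.
The fractional drop is R_th/(R_th + R_L); requiring this ≤ 0.0460 gives R_L ≥ R_th(1/0.0460 − 1) = 1.374 × 20.74 = 28.5 kΩ.

R_L(min) ≈ 28.5 kΩ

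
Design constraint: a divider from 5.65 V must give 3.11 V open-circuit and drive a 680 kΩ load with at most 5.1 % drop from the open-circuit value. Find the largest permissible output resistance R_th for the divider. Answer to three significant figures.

Loading drop = R_th/(R_th + R_L) ≤ 0.0510, so R_th ≤ R_L · ε/(1−ε) = 680 kΩ × 0.0510/0.9490 = 36.5 kΩ.

R_th ≤ 36.5 kΩ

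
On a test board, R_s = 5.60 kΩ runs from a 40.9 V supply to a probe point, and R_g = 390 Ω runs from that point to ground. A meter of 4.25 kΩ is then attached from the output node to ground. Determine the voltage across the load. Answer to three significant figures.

V_out ≈ 2.45 V

The load sits in parallel with R_g: R_g‖R_L = (390 × 4250) / (390 + 4250) = 357.2 Ω.
V_out = 40.9 × 357.2 / (5600 + 357.2) = 40.9 × 357.2/5957 = 2.45 V.
(Unloaded it would have been 2.66 V.)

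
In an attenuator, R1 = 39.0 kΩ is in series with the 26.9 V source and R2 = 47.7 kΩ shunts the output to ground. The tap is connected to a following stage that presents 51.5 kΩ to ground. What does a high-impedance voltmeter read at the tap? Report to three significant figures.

V_out ≈ 10.4 V

The load sits in parallel with R2: R2‖R_L = (47.7 × 51.5) / (47.7 + 51.5) = 24.76 kΩ.
V_out = 26.9 × 24.76 / (39.0 + 24.76) = 26.9 × 24.76/63.76 = 10.4 V.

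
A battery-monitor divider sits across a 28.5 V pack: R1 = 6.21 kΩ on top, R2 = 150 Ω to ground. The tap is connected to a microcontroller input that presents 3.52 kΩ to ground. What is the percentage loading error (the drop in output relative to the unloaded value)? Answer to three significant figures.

3.99 %

The divider's output (Thévenin) resistance is R1‖R2 = 146.5 Ω.
Fractional drop under load = R_th/(R_th + R_L) = 146.5 / (146.5 + 3520) = 0.03995.
So the output falls by 3.99 %.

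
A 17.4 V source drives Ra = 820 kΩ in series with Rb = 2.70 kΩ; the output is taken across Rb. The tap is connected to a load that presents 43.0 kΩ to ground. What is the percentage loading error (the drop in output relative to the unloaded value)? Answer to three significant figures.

5.89 %

The divider's output (Thévenin) resistance is Ra‖Rb = 2.691 kΩ.
Fractional drop under load = R_th/(R_th + R_L) = 2.691 / (2.691 + 43.0) = 0.05890.
So the output falls by 5.89 %.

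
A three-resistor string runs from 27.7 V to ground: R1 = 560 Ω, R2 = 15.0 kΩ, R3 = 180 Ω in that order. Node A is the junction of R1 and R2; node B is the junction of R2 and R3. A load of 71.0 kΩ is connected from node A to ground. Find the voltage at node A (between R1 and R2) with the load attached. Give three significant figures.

Below node A the series string R2+R3 = 15180 Ω sits in parallel with the 71000 Ω load: 12510 Ω.
V_A = 27.7 × 12510/(560 + 12510) = 26.5 V.

V ≈ 26.5 V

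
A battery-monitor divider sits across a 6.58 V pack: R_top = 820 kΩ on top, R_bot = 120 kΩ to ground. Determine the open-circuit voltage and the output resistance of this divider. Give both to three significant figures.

V_th is the open-circuit tap voltage: 6.58 × 120/(820 + 120) = 0.840 V.
With the supply zeroed, R_top and R_bot appear in parallel from the tap: R_th = R_top‖R_bot = (820 × 120)/940.0 = 105 kΩ.

V_th = 0.840 V, R_th = 105 kΩ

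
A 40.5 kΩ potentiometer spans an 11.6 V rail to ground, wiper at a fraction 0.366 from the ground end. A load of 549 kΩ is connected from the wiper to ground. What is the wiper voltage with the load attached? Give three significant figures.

V ≈ 4.17 V

The wiper splits the pot into (1−α)R = 25.68 kΩ above and αR = 14.82 kΩ below.
Lower section ‖ load = 14.43 kΩ.
V_wiper = 11.6 × 14.43/(25.68 + 14.43) = 4.17 V.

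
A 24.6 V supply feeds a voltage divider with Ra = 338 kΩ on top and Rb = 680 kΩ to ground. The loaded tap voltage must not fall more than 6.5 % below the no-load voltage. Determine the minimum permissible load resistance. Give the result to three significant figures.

R_L(min) ≈ 3.25 MΩ

Output resistance R_th = Ra‖Rb = (338 × 680)/1018 = 225.8 kΩ.
The fractional drop is R_th/(R_th + R_L); requiring this ≤ 0.0650 gives R_L ≥ R_th(1/0.0650 − 1) = 225.8 × 14.38 = 3.25 MΩ.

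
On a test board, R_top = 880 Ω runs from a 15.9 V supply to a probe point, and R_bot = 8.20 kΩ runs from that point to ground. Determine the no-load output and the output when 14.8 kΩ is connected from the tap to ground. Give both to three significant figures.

Unloaded: 14.4 V; loaded: 13.6 V

Open-circuit: V = 15.9 × 8200/(880 + 8200) = 14.4 V.
With the load, R_bot becomes R_bot‖R_L = 5277 Ω, so V = 15.9 × 5277/6157 = 13.6 V.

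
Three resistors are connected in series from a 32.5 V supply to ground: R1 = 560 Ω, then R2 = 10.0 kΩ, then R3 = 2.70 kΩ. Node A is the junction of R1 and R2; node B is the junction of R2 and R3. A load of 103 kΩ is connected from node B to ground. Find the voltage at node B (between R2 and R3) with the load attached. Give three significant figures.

V ≈ 6.48 V

At node B, R3 is in parallel with the load: R3‖R_L = 2631 Ω.
Below node A the resistance is R2 + (R3‖R_L) = 12630 Ω, so V_A = 32.5 × 12630/13190 = 31.12 V.
Then V_B = V_A × (R3‖R_L)/(R2 + R3‖R_L) = 31.12 × 2631/12630 = 6.48 V.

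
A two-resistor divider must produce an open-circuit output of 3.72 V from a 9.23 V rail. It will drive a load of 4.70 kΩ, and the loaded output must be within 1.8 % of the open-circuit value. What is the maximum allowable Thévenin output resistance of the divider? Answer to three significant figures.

R_th ≤ 86.2 Ω

Loading drop = R_th/(R_th + R_L) ≤ 0.0180, so R_th ≤ R_L · ε/(1−ε) = 4.70 kΩ × 0.0180/0.9820 = 86.2 Ω.
(Any R1, R2 with R2/(R1+R2) = 0.403 and R1‖R2 ≤ 86.2 Ω will meet the spec.)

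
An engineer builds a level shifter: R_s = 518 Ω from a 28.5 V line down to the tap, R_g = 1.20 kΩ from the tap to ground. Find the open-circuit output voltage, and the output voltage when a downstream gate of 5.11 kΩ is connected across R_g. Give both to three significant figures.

Unloaded: 19.9 V; loaded: 18.6 V

Open-circuit: V = 28.5 × 1200/(518 + 1200) = 19.9 V.
With the load, R_g becomes R_g‖R_L = 971.8 Ω, so V = 28.5 × 971.8/1490 = 18.6 V.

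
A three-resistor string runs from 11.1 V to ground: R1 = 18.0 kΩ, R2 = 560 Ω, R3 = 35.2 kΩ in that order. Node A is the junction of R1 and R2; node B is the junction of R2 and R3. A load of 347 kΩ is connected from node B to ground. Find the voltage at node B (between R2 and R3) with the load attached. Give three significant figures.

V ≈ 7.02 V

At node B, R3 is in parallel with the load: R3‖R_L = 31960 Ω.
Below node A the resistance is R2 + (R3‖R_L) = 32520 Ω, so V_A = 11.1 × 32520/50520 = 7.145 V.
Then V_B = V_A × (R3‖R_L)/(R2 + R3‖R_L) = 7.145 × 31960/32520 = 7.02 V.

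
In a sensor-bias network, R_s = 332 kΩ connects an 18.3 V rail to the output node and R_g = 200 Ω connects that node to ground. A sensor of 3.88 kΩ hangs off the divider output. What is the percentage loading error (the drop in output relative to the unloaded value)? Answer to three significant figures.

The divider's output (Thévenin) resistance is R_s‖R_g = 199.9 Ω.
Fractional drop under load = R_th/(R_th + R_L) = 199.9 / (199.9 + 3880) = 0.04899.
So the output falls by 4.90 %.

4.90 %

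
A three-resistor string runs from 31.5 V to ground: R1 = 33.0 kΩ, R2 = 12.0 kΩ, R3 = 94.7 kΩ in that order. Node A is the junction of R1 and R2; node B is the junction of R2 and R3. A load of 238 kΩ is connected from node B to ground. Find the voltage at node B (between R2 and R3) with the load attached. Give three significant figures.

At node B, R3 is in parallel with the load: R3‖R_L = 67.74 kΩ.
Below node A the resistance is R2 + (R3‖R_L) = 79.74 kΩ, so V_A = 31.5 × 79.74/112.7 = 22.28 V.
Then V_B = V_A × (R3‖R_L)/(R2 + R3‖R_L) = 22.28 × 67.74/79.74 = 18.9 V.

V ≈ 18.9 V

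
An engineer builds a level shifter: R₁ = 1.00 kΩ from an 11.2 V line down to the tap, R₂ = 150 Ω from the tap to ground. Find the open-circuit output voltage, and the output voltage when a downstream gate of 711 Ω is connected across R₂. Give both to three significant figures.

Open-circuit: V = 11.2 × 150/(1000 + 150) = 1.46 V.
With the load, R₂ becomes R₂‖R_L = 123.9 Ω, so V = 11.2 × 123.9/1124 = 1.23 V.

Unloaded: 1.46 V; loaded: 1.23 V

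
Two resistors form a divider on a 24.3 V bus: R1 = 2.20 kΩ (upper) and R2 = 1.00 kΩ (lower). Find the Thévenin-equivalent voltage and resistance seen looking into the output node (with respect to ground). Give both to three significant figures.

V_th = 7.59 V, R_th = 688 Ω

V_th is the open-circuit tap voltage: 24.3 × 1.00/(2.20 + 1.00) = 7.59 V.
With the supply zeroed, R1 and R2 appear in parallel from the tap: R_th = R1‖R2 = (2.20 × 1.00)/3.200 = 688 Ω.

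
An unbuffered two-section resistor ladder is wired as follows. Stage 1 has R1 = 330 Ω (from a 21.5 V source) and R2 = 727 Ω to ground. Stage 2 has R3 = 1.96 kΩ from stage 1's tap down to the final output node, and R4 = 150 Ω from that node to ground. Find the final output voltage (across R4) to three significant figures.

V_out ≈ 0.949 V

Stage 2 presents R3+R4 = 2110 Ω as a load on stage 1's tap.
Stage 1's lower leg becomes R2‖(R3+R4) = 540.7 Ω, so V_mid = 21.5 × 540.7/870.7 = 13.35 V.
Stage 2 is itself unloaded: V_out = V_mid × R4/(R3+R4) = 13.35 × 150/2110 = 0.949 V.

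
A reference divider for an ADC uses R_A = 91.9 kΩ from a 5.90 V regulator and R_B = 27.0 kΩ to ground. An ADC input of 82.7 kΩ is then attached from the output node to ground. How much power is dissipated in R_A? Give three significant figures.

P ≈ 0.254 mW

Total resistance from the source is R_A + (R_B‖R_L) = 112.3 kΩ, so I = 5.90/112.3 kΩ = 0.05256 mA.
P = I²·R_A = (0.05256 mA)² × 91.9 kΩ = 0.254 mW.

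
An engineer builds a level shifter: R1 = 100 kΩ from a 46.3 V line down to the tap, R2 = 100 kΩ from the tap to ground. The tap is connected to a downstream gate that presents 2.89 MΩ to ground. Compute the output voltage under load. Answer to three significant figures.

V_out ≈ 22.8 V

The load sits in parallel with R2: R2‖R_L = (100 × 2890) / (100 + 2890) = 96.66 kΩ.
V_out = 46.3 × 96.66 / (100 + 96.66) = 46.3 × 96.66/196.7 = 22.8 V.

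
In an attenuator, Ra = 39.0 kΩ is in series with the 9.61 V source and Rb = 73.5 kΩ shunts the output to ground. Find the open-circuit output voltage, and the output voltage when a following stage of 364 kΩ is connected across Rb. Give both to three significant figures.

Unloaded: 6.28 V; loaded: 5.87 V

Open-circuit: V = 9.61 × 73.5/(39.0 + 73.5) = 6.28 V.
With the load, Rb becomes Rb‖R_L = 61.15 kΩ, so V = 9.61 × 61.15/100.2 = 5.87 V.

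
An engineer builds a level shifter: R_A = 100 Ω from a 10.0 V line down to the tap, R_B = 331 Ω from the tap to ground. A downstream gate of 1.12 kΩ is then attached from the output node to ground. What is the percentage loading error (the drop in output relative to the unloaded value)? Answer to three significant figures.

The divider's output (Thévenin) resistance is R_A‖R_B = 76.80 Ω.
Fractional drop under load = R_th/(R_th + R_L) = 76.80 / (76.80 + 1120) = 0.06417.
So the output falls by 6.42 %.

6.42 %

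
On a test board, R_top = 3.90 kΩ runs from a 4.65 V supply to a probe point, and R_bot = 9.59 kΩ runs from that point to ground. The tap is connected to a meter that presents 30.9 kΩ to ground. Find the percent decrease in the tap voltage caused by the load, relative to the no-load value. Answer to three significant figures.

The divider's output (Thévenin) resistance is R_top‖R_bot = 2.772 kΩ.
Fractional drop under load = R_th/(R_th + R_L) = 2.772 / (2.772 + 30.9) = 0.08234.
So the output falls by 8.23 %.

8.23 %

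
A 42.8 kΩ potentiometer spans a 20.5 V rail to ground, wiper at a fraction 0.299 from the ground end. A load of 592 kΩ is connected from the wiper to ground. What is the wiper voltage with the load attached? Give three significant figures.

V ≈ 6.04 V

The wiper splits the pot into (1−α)R = 30.00 kΩ above and αR = 12.80 kΩ below.
Lower section ‖ load = 12.53 kΩ.
V_wiper = 20.5 × 12.53/(30.00 + 12.53) = 6.04 V.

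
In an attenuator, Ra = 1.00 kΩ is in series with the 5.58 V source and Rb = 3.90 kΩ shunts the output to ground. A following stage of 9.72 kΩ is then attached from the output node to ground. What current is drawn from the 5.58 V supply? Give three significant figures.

I ≈ 1.47 mA

Rb‖R_L = 2.783 kΩ, so the source sees Ra + Rb‖R_L = 3.783 kΩ.
I = 5.58 V / 3.783 kΩ = 1.47 mA.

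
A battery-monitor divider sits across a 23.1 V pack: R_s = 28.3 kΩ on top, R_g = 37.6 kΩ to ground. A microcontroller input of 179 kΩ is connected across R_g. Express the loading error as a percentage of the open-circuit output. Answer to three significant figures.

8.27 %

Unloaded V = 23.1 × 37.6/65.90 = 13.180 V.
Loaded: R_g‖R_L = 31.07 kΩ, giving V = 23.1 × 31.07/59.37 = 12.089 V.
Drop = (13.180 − 12.089) / 13.180 = 8.27 %.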